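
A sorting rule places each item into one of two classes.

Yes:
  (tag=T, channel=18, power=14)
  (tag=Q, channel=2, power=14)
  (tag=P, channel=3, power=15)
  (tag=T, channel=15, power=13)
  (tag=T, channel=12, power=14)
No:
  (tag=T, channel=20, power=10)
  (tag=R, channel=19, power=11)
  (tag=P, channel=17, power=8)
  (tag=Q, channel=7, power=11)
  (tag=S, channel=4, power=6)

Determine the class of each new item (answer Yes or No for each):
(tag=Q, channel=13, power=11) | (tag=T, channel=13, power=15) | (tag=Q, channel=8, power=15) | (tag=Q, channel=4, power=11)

No, Yes, Yes, No

The distinguishing property — power ≥ 13 — holds for all the 'Yes' cases and none of the 'No' cases.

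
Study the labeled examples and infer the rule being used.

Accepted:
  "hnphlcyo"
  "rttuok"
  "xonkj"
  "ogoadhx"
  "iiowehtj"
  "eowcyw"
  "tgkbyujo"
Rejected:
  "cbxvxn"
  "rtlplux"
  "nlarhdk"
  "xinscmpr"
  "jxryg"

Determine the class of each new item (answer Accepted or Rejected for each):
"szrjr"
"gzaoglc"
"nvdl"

Rejected, Accepted, Rejected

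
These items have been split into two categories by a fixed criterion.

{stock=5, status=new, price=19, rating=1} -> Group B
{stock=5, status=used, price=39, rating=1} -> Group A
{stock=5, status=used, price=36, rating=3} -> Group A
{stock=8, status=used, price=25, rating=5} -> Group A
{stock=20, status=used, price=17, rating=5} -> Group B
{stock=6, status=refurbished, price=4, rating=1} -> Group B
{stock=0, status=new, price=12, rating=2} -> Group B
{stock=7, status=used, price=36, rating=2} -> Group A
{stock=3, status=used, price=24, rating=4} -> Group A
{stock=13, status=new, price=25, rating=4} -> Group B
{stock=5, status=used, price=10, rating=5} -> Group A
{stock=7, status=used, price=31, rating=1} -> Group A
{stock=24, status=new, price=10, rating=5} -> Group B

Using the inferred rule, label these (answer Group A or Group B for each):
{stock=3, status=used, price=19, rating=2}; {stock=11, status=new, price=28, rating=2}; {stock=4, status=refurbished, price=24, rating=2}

A rule that fits every label: status is used AND stock ≤ 8 — true of each 'Group A' example, false of each 'Group B' one.
{stock=3, status=used, price=19, rating=2}: status is used, stock = 3 — has this property, so Group A.
{stock=11, status=new, price=28, rating=2}: status is new, stock = 11 — does not satisfy this, so Group B.
{stock=4, status=refurbished, price=24, rating=2}: status is refurbished, stock = 4 — does not satisfy this, so Group B.

Group A, Group B, Group B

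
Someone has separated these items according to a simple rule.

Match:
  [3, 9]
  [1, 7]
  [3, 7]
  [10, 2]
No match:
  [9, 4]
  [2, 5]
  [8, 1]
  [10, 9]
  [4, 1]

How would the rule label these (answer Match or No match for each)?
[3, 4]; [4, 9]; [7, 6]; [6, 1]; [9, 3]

No match, No match, No match, No match, Match

Looking at the examples, the only property every 'Match' case has and every 'No match' case lacks is: sum is even.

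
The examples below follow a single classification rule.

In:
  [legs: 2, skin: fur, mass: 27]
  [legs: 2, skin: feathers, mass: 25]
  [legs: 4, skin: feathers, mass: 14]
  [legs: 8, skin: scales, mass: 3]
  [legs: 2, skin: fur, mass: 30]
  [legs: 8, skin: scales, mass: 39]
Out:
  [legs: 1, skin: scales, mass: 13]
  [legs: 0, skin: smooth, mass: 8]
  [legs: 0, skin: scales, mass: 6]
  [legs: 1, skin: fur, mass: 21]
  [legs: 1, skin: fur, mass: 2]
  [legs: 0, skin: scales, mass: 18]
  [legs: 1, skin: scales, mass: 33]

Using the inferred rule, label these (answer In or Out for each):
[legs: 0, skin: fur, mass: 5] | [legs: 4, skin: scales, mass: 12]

Out, In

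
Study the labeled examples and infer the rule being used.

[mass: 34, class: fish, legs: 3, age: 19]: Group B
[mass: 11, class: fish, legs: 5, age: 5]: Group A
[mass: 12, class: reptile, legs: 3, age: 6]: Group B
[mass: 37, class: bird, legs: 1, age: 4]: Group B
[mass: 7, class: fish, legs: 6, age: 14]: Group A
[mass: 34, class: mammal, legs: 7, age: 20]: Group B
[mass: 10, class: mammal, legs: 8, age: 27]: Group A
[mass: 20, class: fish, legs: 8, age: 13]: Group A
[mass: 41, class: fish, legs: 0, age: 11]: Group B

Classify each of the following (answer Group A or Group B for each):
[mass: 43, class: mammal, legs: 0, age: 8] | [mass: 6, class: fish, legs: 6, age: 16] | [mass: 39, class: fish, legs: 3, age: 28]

The pattern is that an item is 'Group A' exactly when: mass ≤ 20 AND legs ≥ 5.
Group B: [mass: 43, class: mammal, legs: 0, age: 8], since mass = 43, legs = 0. Group A: [mass: 6, class: fish, legs: 6, age: 16], since mass = 6, legs = 6. Group B: [mass: 39, class: fish, legs: 3, age: 28], since mass = 39, legs = 3.

Group B, Group A, Group B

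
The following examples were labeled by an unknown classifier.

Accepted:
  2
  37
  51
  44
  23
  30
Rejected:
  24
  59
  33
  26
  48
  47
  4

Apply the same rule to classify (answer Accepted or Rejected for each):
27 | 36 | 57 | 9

Looking at the examples, the only property every 'Accepted' case has and every 'Rejected' case lacks is: ≡ 2 (mod 7).
27: 27 mod 7 = 6, doesn't qualify → Rejected. 36: 36 mod 7 = 1, doesn't qualify → Rejected. 57: 57 mod 7 = 1, doesn't qualify → Rejected. 9: 9 mod 7 = 2, meets the rule → Accepted.

Rejected, Rejected, Rejected, Accepted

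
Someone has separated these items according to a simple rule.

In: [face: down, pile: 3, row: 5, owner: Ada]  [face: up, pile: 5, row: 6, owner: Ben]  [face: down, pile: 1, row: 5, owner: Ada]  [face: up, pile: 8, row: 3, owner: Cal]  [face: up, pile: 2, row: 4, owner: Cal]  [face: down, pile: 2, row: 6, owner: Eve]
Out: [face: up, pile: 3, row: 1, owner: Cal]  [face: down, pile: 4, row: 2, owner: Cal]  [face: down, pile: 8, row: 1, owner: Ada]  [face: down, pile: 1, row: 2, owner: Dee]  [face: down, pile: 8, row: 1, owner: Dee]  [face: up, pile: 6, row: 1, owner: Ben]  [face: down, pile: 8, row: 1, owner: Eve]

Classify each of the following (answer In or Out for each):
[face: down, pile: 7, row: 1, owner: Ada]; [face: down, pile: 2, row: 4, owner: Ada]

Out, In

The rule appears to be: row ≥ 3.
Out: [face: down, pile: 7, row: 1, owner: Ada], since row = 1. In: [face: down, pile: 2, row: 4, owner: Ada], since row = 4.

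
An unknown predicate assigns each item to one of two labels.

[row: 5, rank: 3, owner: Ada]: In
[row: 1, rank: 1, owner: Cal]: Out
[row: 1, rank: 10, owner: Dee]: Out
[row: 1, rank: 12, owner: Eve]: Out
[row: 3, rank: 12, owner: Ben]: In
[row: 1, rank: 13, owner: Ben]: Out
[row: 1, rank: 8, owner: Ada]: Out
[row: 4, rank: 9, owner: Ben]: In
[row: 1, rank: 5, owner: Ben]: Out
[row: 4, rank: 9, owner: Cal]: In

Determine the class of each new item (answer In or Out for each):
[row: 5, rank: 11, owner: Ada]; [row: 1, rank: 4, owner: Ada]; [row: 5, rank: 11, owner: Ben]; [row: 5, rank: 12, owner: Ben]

In, Out, In, In

A rule that fits every label: row ≥ 3 — true of each 'In' example, false of each 'Out' one.
[row: 5, rank: 11, owner: Ada] → row = 5 → In. [row: 1, rank: 4, owner: Ada] → row = 1 → Out. [row: 5, rank: 11, owner: Ben] → row = 5 → In. [row: 5, rank: 12, owner: Ben] → row = 5 → In.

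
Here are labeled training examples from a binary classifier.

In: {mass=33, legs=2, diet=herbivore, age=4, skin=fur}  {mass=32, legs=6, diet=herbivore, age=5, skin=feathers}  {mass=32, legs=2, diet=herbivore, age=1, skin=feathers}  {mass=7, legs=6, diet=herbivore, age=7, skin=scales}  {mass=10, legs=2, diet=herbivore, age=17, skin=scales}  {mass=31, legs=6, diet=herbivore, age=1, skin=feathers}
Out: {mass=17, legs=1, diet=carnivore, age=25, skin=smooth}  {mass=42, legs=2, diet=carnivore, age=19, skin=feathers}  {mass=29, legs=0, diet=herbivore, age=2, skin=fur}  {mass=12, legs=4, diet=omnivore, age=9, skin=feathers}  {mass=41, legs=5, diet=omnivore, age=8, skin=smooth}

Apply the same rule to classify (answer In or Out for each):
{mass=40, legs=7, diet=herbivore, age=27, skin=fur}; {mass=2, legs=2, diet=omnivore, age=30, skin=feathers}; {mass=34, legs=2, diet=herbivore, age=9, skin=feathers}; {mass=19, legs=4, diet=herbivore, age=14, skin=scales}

In, Out, In, In

Rule: diet is herbivore AND legs ≥ 1. This holds for each 'In' example and fails for each 'Out' one.
{mass=40, legs=7, diet=herbivore, age=27, skin=fur}: diet is herbivore, legs = 7 — fits, so In.
{mass=2, legs=2, diet=omnivore, age=30, skin=feathers}: diet is omnivore, legs = 2 — fails this test, so Out.
{mass=34, legs=2, diet=herbivore, age=9, skin=feathers}: diet is herbivore, legs = 2 — fits, so In.
{mass=19, legs=4, diet=herbivore, age=14, skin=scales}: diet is herbivore, legs = 4 — fits, so In.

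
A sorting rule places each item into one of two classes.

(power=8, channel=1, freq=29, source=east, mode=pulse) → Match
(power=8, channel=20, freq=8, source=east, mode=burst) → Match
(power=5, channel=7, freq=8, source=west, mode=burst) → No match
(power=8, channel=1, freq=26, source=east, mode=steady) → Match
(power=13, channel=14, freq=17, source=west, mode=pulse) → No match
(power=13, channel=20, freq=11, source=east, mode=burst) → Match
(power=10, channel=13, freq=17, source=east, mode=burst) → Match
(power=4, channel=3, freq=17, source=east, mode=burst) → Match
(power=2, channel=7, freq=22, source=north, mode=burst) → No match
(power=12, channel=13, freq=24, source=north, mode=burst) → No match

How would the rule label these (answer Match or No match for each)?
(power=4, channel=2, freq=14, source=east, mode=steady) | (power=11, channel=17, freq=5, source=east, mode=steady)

All 'Match' examples share one property — source is east — and every 'No match' example lacks it.

Match, Match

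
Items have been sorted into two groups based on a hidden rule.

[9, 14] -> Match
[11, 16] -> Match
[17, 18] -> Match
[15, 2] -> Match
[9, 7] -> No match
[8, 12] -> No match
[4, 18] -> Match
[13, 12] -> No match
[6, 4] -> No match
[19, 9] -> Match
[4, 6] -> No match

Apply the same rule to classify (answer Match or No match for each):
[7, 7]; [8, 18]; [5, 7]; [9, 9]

Every 'Match' example satisfies: max ≥ 14. None of the 'No match' examples do.

No match, Match, No match, No match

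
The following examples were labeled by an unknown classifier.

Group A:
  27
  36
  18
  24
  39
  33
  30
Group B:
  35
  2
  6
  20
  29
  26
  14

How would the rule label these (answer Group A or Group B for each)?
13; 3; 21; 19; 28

A rule that fits every label: multiple of 3 AND at least 14 — true of each 'Group A' example, false of each 'Group B' one.
13 → 13 = 3·4 + 1, 13 < 14 → Group B.
3 → 3 = 3·1, 3 < 14 → Group B.
21 → 21 = 3·7, 21 ≥ 14 → Group A.
19 → 19 = 3·6 + 1, 19 ≥ 14 → Group B.
28 → 28 = 3·9 + 1, 28 ≥ 14 → Group B.

Group B, Group B, Group A, Group B, Group B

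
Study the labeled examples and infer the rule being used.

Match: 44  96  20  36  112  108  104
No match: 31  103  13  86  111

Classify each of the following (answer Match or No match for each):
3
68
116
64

The pattern is that an item is 'Match' exactly when: multiple of 4.
3 — 3 = 4·0 + 3, hence No match.
68 — 68 = 4·17, hence Match.
116 — 116 = 4·29, hence Match.
64 — 64 = 4·16, hence Match.

No match, Match, Match, Match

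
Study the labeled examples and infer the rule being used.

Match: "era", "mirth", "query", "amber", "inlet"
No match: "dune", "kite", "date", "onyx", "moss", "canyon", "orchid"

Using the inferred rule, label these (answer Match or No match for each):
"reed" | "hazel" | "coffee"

'Match' ⟺ odd length.
"reed": No match (length 4). "hazel": Match (length 5). "coffee": No match (length 6).

No match, Match, No match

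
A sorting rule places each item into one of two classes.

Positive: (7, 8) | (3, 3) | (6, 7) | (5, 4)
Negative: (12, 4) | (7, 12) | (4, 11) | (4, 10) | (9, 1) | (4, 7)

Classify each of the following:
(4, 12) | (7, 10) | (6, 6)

Negative, Negative, Positive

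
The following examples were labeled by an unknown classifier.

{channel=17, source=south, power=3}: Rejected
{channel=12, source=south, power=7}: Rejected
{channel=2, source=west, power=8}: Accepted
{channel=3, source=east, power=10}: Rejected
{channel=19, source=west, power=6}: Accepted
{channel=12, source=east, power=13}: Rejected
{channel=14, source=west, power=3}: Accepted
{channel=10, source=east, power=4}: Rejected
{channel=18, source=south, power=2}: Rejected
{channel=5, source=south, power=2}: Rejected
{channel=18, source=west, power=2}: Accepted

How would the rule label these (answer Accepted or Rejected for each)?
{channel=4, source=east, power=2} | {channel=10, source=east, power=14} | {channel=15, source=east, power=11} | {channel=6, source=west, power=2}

Rejected, Rejected, Rejected, Accepted

Checking candidate rules against both groups, what survives is: source is west.
{channel=4, source=east, power=2} → source is east → Rejected.
{channel=10, source=east, power=14} → source is east → Rejected.
{channel=15, source=east, power=11} → source is east → Rejected.
{channel=6, source=west, power=2} → source is west → Accepted.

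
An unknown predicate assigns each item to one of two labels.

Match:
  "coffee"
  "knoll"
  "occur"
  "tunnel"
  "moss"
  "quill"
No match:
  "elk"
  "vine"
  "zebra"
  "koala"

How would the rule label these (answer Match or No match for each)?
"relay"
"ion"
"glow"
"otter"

No match, No match, No match, Match

The distinguishing property — has a double letter — holds for all the 'Match' cases and none of the 'No match' cases.
"relay": no doubled letter — does not pass, so No match. "ion": no doubled letter — does not pass, so No match. "glow": no doubled letter — does not pass, so No match. "otter": 'tt' doubled — meets the rule, so Match.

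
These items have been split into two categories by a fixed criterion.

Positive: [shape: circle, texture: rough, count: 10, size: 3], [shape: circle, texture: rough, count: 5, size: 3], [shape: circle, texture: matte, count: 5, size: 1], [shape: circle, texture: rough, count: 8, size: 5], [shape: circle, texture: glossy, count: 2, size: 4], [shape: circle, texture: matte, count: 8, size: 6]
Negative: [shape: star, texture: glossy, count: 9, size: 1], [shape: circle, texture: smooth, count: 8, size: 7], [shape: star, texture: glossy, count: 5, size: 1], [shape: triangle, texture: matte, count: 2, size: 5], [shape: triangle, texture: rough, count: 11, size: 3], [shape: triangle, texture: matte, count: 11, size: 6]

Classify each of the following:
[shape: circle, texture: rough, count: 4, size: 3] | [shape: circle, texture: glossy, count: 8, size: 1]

Positive, Positive

The rule appears to be: shape is circle AND size ≤ 6.
[shape: circle, texture: rough, count: 4, size: 3] — shape is circle, size = 3, hence Positive. [shape: circle, texture: glossy, count: 8, size: 1] — shape is circle, size = 1, hence Positive.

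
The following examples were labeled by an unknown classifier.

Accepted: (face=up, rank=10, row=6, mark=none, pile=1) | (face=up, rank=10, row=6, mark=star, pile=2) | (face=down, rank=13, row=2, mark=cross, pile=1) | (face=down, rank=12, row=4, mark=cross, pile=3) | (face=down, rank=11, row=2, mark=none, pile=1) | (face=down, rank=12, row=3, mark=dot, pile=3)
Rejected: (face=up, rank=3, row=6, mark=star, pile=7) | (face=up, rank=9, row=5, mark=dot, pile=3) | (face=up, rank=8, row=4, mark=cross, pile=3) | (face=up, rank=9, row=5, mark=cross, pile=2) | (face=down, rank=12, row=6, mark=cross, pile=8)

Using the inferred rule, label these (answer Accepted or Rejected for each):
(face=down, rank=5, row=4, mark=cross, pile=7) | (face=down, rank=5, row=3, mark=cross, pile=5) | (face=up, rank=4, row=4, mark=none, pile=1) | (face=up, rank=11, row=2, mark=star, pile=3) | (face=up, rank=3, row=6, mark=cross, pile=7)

Rejected, Rejected, Rejected, Accepted, Rejected

All 'Accepted' examples share one property — pile ≤ 3 AND rank ≥ 10 — and every 'Rejected' example lacks it.
Rejected: (face=down, rank=5, row=4, mark=cross, pile=7), since pile = 7, rank = 5.
Rejected: (face=down, rank=5, row=3, mark=cross, pile=5), since pile = 5, rank = 5.
Rejected: (face=up, rank=4, row=4, mark=none, pile=1), since pile = 1, rank = 4.
Accepted: (face=up, rank=11, row=2, mark=star, pile=3), since pile = 3, rank = 11.
Rejected: (face=up, rank=3, row=6, mark=cross, pile=7), since pile = 7, rank = 3.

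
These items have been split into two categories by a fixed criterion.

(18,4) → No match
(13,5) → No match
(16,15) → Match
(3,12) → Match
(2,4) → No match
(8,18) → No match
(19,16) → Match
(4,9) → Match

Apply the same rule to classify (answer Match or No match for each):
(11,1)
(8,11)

No match, Match

The distinguishing property — sum is odd — holds for all the 'Match' cases and none of the 'No match' cases.
(11,1) — 11+1 = 12, hence No match.
(8,11) — 8+11 = 19, hence Match.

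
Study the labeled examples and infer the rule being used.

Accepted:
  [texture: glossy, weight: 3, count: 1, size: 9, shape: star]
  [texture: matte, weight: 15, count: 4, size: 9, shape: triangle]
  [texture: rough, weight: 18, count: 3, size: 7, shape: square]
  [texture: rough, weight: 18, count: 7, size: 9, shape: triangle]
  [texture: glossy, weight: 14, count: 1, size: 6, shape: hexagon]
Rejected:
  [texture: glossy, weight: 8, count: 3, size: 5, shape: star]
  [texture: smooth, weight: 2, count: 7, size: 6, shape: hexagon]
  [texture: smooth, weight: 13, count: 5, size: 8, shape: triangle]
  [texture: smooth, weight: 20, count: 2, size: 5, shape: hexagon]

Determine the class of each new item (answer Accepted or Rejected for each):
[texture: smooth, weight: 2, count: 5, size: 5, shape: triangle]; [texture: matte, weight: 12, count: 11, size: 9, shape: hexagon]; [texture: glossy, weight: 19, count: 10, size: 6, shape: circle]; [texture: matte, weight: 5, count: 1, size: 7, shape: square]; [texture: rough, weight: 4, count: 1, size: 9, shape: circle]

The rule appears to be: texture is not smooth AND size ≥ 6.
[texture: smooth, weight: 2, count: 5, size: 5, shape: triangle]: Rejected (texture is smooth, size = 5).
[texture: matte, weight: 12, count: 11, size: 9, shape: hexagon]: Accepted (texture is matte, size = 9).
[texture: glossy, weight: 19, count: 10, size: 6, shape: circle]: Accepted (texture is glossy, size = 6).
[texture: matte, weight: 5, count: 1, size: 7, shape: square]: Accepted (texture is matte, size = 7).
[texture: rough, weight: 4, count: 1, size: 9, shape: circle]: Accepted (texture is rough, size = 9).

Rejected, Accepted, Accepted, Accepted, Accepted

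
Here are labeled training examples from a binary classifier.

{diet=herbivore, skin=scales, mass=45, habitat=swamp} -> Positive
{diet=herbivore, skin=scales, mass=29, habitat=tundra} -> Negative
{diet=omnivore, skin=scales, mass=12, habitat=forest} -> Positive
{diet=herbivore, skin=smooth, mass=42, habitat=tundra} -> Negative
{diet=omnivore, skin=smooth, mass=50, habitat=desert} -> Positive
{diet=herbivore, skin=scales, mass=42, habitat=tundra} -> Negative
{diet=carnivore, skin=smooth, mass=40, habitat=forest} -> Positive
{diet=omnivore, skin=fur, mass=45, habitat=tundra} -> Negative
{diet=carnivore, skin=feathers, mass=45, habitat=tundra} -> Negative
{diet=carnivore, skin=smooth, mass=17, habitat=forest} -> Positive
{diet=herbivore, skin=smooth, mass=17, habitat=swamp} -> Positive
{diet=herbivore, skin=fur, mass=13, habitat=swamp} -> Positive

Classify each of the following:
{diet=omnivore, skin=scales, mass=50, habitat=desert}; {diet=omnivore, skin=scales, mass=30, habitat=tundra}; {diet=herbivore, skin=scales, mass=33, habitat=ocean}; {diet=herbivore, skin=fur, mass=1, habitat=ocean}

Positive, Negative, Positive, Positive

Rule: habitat is not tundra. This holds for each 'Positive' example and fails for each 'Negative' one.
{diet=omnivore, skin=scales, mass=50, habitat=desert}: habitat is desert — satisfies this, so Positive.
{diet=omnivore, skin=scales, mass=30, habitat=tundra}: habitat is tundra — does not satisfy this, so Negative.
{diet=herbivore, skin=scales, mass=33, habitat=ocean}: habitat is ocean — satisfies this, so Positive.
{diet=herbivore, skin=fur, mass=1, habitat=ocean}: habitat is ocean — satisfies this, so Positive.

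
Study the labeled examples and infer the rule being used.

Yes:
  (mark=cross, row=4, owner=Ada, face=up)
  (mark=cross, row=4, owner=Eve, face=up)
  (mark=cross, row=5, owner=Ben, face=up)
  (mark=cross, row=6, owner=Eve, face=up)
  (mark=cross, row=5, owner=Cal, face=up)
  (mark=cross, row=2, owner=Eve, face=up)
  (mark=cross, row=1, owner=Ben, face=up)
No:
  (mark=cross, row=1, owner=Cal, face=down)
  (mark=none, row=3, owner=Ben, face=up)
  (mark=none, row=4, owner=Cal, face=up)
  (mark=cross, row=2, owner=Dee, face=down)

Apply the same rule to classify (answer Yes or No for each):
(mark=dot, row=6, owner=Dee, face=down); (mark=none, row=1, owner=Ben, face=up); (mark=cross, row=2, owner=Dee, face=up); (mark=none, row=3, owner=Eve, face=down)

No, No, Yes, No

'Yes' ⟺ mark is cross AND face is up.
(mark=dot, row=6, owner=Dee, face=down) → mark is dot, face is down → No.
(mark=none, row=1, owner=Ben, face=up) → mark is none, face is up → No.
(mark=cross, row=2, owner=Dee, face=up) → mark is cross, face is up → Yes.
(mark=none, row=3, owner=Eve, face=down) → mark is none, face is down → No.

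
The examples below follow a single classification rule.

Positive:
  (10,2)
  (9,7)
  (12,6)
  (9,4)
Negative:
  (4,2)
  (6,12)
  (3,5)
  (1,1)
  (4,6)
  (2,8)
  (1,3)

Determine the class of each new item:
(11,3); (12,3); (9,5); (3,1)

Positive, Positive, Positive, Negative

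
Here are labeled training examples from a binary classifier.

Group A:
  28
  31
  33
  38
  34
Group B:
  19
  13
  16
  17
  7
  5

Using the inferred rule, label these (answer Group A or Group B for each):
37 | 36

Group A, Group A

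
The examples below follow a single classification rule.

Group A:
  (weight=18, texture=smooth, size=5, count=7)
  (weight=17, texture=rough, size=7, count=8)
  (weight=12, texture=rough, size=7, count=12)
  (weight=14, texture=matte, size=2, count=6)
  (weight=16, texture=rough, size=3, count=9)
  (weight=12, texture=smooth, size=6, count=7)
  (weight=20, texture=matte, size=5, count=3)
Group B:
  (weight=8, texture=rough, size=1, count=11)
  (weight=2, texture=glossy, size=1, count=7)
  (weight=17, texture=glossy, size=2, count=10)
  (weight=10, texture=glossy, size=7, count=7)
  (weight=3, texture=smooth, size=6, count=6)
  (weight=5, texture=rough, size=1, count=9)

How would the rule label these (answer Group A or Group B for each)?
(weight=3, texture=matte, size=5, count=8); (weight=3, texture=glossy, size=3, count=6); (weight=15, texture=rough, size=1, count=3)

All 'Group A' examples share one property — count ≠ 10 AND weight ≥ 12 — and every 'Group B' example lacks it.
(weight=3, texture=matte, size=5, count=8): Group B (count = 8, weight = 3).
(weight=3, texture=glossy, size=3, count=6): Group B (count = 6, weight = 3).
(weight=15, texture=rough, size=1, count=3): Group A (count = 3, weight = 15).

Group B, Group B, Group A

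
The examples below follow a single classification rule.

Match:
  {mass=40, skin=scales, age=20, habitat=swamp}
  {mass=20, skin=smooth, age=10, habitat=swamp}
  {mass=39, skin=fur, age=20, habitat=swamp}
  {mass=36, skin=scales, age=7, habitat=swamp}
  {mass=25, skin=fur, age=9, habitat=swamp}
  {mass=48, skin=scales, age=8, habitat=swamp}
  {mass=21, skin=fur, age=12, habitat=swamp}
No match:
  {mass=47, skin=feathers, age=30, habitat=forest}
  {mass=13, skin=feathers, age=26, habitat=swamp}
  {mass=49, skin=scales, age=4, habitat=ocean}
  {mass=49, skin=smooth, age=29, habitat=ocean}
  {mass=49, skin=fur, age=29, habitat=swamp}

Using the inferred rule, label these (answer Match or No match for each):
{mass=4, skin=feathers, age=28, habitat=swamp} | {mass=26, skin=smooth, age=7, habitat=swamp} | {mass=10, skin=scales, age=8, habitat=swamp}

A rule that fits every label: habitat is swamp AND age ≤ 20 — true of each 'Match' example, false of each 'No match' one.

No match, Match, Match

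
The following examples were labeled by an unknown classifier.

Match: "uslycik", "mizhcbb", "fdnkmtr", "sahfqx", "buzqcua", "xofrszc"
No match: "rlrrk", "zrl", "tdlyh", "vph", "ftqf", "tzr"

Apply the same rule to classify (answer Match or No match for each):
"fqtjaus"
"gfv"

Match, No match

Every 'Match' example satisfies: length ≥ 6. None of the 'No match' examples do.
Match: "fqtjaus", since length 7. No match: "gfv", since length 3.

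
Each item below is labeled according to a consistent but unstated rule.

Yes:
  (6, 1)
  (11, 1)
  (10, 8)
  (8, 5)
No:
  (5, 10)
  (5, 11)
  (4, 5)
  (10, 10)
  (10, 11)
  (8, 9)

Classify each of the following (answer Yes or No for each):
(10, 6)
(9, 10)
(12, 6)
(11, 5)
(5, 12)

The common property of the 'Yes' items is: first > second. No 'No' item has it.
Yes: (10, 6), since 10 > 6.
No: (9, 10), since 9 < 10.
Yes: (12, 6), since 12 > 6.
Yes: (11, 5), since 11 > 5.
No: (5, 12), since 5 < 12.

Yes, No, Yes, Yes, No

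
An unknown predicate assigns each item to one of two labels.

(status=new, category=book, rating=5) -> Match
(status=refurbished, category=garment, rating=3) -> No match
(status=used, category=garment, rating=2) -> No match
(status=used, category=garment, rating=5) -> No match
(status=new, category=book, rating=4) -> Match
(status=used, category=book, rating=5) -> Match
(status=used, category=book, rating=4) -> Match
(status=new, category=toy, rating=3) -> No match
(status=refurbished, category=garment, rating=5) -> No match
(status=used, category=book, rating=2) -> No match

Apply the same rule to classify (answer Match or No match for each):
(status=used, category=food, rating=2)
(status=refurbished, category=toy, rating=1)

The common property of the 'Match' items is: category is book AND rating ≥ 3. No 'No match' item has it.
(status=used, category=food, rating=2): category is food, rating = 2, does not fit → No match.
(status=refurbished, category=toy, rating=1): category is toy, rating = 1, does not fit → No match.

No match, No match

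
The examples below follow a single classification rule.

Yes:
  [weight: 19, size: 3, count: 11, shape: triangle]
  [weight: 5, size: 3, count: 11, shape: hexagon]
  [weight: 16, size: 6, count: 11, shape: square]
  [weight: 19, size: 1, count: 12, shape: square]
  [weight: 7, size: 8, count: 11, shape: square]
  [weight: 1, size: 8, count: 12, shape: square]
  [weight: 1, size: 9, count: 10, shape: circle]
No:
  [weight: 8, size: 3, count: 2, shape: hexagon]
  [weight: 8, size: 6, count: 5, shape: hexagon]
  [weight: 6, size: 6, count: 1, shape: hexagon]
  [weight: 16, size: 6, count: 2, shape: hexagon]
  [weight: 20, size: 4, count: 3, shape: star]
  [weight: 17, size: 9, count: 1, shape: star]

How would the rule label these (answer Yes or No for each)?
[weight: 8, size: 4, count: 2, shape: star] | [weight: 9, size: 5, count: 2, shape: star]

Rule: count ≥ 10. This holds for each 'Yes' example and fails for each 'No' one.
[weight: 8, size: 4, count: 2, shape: star] — count = 2, hence No.
[weight: 9, size: 5, count: 2, shape: star] — count = 2, hence No.

No, No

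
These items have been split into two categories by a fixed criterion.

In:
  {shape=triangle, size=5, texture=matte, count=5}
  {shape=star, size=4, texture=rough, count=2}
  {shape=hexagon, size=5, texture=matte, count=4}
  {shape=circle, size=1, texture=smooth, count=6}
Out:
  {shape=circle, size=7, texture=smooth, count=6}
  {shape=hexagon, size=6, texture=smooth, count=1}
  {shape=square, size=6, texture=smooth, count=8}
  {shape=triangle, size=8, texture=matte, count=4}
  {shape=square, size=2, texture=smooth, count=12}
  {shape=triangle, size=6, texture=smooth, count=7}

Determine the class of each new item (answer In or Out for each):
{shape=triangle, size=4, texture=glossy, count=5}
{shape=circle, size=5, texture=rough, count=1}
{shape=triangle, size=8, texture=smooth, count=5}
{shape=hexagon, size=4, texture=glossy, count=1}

In, In, Out, In

The common property of the 'In' items is: size ≤ 5 AND count ≤ 6. No 'Out' item has it.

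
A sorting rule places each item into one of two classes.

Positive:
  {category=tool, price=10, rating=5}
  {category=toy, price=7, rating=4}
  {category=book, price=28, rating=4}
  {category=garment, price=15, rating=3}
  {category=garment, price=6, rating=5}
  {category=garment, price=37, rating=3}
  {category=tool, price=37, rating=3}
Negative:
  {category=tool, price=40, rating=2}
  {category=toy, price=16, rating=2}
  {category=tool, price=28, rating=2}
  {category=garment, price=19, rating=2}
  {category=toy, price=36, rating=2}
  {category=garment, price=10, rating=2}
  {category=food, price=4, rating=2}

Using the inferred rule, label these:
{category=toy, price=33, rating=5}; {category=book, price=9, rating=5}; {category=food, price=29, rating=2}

Positive, Positive, Negative

The distinguishing property — rating ≥ 3 — holds for all the 'Positive' cases and none of the 'Negative' cases.
{category=toy, price=33, rating=5} → rating = 5 → Positive.
{category=book, price=9, rating=5} → rating = 5 → Positive.
{category=food, price=29, rating=2} → rating = 2 → Negative.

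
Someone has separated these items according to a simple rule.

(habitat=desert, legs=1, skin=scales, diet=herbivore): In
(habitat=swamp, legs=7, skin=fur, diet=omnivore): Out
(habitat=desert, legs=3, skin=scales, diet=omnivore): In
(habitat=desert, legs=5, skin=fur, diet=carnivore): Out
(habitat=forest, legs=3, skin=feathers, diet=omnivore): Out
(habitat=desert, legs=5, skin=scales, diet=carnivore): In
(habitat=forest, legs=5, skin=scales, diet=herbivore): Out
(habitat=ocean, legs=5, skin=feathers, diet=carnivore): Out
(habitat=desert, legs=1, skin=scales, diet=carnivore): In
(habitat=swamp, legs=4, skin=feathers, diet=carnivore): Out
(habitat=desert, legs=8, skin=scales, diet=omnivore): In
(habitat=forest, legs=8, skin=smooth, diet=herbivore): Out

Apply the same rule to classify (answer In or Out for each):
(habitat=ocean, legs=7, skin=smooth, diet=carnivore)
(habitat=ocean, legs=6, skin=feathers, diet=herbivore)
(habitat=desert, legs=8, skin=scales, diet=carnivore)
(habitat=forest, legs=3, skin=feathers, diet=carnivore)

The rule appears to be: skin is scales AND habitat is desert.
Out: (habitat=ocean, legs=7, skin=smooth, diet=carnivore), since skin is smooth, habitat is ocean.
Out: (habitat=ocean, legs=6, skin=feathers, diet=herbivore), since skin is feathers, habitat is ocean.
In: (habitat=desert, legs=8, skin=scales, diet=carnivore), since skin is scales, habitat is desert.
Out: (habitat=forest, legs=3, skin=feathers, diet=carnivore), since skin is feathers, habitat is forest.

Out, Out, In, Out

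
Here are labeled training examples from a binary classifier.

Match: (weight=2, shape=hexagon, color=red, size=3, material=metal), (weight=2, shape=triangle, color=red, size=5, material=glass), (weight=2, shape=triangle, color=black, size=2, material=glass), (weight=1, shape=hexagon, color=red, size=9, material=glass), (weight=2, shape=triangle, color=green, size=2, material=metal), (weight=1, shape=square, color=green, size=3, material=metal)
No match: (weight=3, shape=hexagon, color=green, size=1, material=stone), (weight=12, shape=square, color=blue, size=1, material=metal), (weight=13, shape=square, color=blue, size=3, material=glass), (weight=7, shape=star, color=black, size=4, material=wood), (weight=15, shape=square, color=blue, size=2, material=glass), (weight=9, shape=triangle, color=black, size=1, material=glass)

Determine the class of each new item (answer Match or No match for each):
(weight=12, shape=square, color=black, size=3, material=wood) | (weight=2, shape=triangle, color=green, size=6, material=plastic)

'Match' ⟺ weight ≤ 2.
(weight=12, shape=square, color=black, size=3, material=wood): No match (weight = 12).
(weight=2, shape=triangle, color=green, size=6, material=plastic): Match (weight = 2).

No match, Match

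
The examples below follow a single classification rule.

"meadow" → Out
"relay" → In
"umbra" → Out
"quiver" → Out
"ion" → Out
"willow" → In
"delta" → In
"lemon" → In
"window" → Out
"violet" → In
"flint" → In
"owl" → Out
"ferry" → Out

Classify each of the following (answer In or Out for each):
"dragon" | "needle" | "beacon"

The classifier is using: length ≥ 5 AND contains 'l'.
"dragon": length 6, no 'l', lacks this property → Out. "needle": length 6, has 'l', meets the rule → In. "beacon": length 6, no 'l', lacks this property → Out.

Out, In, Out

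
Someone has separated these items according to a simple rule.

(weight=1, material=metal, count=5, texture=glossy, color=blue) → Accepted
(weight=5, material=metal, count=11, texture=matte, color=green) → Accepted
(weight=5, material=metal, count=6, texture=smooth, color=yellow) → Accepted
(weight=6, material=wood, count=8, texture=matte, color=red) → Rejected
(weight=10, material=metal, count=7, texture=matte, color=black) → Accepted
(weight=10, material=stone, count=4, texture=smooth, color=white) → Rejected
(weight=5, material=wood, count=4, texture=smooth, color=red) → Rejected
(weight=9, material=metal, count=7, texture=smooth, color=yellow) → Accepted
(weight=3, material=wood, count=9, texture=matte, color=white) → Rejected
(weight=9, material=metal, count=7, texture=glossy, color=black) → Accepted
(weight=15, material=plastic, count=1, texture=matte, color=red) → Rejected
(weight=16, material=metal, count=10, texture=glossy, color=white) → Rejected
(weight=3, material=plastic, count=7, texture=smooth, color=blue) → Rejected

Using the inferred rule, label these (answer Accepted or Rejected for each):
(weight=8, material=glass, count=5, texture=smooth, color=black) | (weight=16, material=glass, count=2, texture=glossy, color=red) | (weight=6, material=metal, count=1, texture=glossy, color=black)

The rule appears to be: material is metal AND weight ≤ 10.
Rejected: (weight=8, material=glass, count=5, texture=smooth, color=black), since material is glass, weight = 8. Rejected: (weight=16, material=glass, count=2, texture=glossy, color=red), since material is glass, weight = 16. Accepted: (weight=6, material=metal, count=1, texture=glossy, color=black), since material is metal, weight = 6.

Rejected, Rejected, Accepted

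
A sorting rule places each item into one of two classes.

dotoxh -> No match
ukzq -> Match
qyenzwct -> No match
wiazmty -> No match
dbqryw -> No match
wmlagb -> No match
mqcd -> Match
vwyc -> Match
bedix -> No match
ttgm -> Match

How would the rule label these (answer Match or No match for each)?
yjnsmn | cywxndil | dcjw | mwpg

Rule: length 4. This holds for each 'Match' example and fails for each 'No match' one.
No match: yjnsmn, since length 6. No match: cywxndil, since length 8. Match: dcjw, since length 4. Match: mwpg, since length 4.

No match, No match, Match, Match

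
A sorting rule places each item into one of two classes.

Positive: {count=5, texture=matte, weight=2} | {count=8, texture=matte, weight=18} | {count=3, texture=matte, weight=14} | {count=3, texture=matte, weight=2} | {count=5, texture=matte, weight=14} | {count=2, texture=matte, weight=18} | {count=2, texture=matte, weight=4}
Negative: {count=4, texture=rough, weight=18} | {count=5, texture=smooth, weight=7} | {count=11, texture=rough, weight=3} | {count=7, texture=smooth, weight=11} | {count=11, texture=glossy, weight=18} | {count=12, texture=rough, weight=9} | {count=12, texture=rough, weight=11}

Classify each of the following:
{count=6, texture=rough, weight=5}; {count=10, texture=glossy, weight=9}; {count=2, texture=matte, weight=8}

Negative, Negative, Positive

The simplest hypothesis consistent with all the labels is: texture is matte.
{count=6, texture=rough, weight=5}: Negative (texture is rough). {count=10, texture=glossy, weight=9}: Negative (texture is glossy). {count=2, texture=matte, weight=8}: Positive (texture is matte).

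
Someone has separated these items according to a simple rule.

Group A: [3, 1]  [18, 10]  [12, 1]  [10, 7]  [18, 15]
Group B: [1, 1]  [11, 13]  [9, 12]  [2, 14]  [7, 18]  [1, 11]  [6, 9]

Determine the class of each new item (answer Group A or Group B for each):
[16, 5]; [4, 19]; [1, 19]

Group A, Group B, Group B

The distinguishing property — first > second — holds for all the 'Group A' cases and none of the 'Group B' cases.
[16, 5]: 16 > 5, fits → Group A.
[4, 19]: 4 < 19, lacks this property → Group B.
[1, 19]: 1 < 19, lacks this property → Group B.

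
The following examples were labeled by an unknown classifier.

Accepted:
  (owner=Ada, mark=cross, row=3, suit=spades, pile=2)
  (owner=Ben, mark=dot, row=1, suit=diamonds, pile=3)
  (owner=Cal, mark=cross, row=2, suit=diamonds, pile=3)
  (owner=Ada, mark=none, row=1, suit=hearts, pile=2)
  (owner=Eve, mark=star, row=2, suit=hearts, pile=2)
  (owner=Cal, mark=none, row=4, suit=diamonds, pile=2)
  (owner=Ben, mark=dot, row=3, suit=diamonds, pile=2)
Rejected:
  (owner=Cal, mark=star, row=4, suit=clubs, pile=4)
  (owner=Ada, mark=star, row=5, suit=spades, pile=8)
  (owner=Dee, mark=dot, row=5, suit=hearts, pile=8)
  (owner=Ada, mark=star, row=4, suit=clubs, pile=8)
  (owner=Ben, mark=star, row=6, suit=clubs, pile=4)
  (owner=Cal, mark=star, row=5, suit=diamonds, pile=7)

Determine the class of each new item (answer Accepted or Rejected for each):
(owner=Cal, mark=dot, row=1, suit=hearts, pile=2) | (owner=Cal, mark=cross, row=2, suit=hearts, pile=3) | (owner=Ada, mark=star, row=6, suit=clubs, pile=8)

The simplest hypothesis consistent with all the labels is: pile ≤ 3.
(owner=Cal, mark=dot, row=1, suit=hearts, pile=2): pile = 2 — fits, so Accepted. (owner=Cal, mark=cross, row=2, suit=hearts, pile=3): pile = 3 — fits, so Accepted. (owner=Ada, mark=star, row=6, suit=clubs, pile=8): pile = 8 — lacks this property, so Rejected.

Accepted, Accepted, Rejected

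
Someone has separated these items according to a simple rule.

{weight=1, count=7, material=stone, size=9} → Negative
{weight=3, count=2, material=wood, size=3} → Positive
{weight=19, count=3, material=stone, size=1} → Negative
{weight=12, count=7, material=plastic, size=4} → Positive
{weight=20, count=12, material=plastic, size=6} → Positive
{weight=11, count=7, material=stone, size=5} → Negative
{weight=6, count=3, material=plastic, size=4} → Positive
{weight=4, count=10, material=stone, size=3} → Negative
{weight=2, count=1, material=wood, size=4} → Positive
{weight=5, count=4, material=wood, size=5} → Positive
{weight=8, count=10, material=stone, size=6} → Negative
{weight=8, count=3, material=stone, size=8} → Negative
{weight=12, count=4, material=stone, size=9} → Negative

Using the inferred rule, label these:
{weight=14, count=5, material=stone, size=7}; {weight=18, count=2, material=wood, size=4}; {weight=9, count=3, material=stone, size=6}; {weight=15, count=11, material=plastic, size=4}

Negative, Positive, Negative, Positive

The distinguishing property — material is not stone — holds for all the 'Positive' cases and none of the 'Negative' cases.
{weight=14, count=5, material=stone, size=7}: material is stone, fails this test → Negative.
{weight=18, count=2, material=wood, size=4}: material is wood, qualifies → Positive.
{weight=9, count=3, material=stone, size=6}: material is stone, fails this test → Negative.
{weight=15, count=11, material=plastic, size=4}: material is plastic, qualifies → Positive.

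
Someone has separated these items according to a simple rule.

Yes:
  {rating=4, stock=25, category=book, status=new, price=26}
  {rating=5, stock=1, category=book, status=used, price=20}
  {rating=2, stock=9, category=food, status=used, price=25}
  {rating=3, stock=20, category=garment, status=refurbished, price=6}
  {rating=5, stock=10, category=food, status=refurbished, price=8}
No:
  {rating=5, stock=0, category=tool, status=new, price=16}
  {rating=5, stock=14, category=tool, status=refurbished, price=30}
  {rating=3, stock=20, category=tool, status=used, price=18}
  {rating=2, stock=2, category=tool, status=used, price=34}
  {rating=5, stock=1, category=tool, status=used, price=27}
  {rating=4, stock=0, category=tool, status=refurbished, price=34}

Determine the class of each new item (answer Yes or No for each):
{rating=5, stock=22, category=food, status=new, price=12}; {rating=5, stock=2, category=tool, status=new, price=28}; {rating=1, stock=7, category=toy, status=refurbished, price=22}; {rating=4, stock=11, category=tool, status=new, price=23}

Yes, No, Yes, No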